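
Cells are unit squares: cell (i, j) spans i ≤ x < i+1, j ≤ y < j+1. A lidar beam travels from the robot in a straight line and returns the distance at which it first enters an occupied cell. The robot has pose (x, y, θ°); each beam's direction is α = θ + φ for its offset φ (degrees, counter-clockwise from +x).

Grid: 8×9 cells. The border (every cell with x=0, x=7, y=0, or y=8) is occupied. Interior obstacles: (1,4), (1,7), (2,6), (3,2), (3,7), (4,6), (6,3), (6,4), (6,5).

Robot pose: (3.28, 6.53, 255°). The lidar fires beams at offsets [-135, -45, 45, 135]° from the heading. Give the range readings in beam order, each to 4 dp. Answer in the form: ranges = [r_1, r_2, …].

beam 1: φ=-135°, α=120°
  dir = (cos 120°, sin 120°) = (-0.5000, 0.8660); from cell (3,6)
  next x-line at t=0.5600, next y-line at t=0.5427; Δt_x=2.0000, Δt_y=1.1547
    y: enter (3,7) at t=0.5427 ← occupied
  → r_1 = 0.5427
beam 2: φ=-45°, α=210°
  dir = (cos 210°, sin 210°) = (-0.8660, -0.5000); from cell (3,6)
  next x-line at t=0.3233, next y-line at t=1.0600; Δt_x=1.1547, Δt_y=2.0000
    x: enter (2,6) at t=0.3233 ← occupied
  → r_2 = 0.3233
beam 3: φ=45°, α=300°
  dir = (cos 300°, sin 300°) = (0.5000, -0.8660); from cell (3,6)
  next x-line at t=1.4400, next y-line at t=0.6120; Δt_x=2.0000, Δt_y=1.1547
    y: enter (3,5) at t=0.6120
    x: enter (4,5) at t=1.4400
    y: enter (4,4) at t=1.7667
    y: enter (4,3) at t=2.9214
    x: enter (5,3) at t=3.4400
    y: enter (5,2) at t=4.0761
    y: enter (5,1) at t=5.2308
    x: enter (6,1) at t=5.4400
    y: enter (6,0) at t=6.3855 ← occupied
  → r_3 = 6.3855
beam 4: φ=135°, α=30°
  dir = (cos 30°, sin 30°) = (0.8660, 0.5000); from cell (3,6)
  next x-line at t=0.8314, next y-line at t=0.9400; Δt_x=1.1547, Δt_y=2.0000
    x: enter (4,6) at t=0.8314 ← occupied
  → r_4 = 0.8314

ranges = [0.5427, 0.3233, 6.3855, 0.8314]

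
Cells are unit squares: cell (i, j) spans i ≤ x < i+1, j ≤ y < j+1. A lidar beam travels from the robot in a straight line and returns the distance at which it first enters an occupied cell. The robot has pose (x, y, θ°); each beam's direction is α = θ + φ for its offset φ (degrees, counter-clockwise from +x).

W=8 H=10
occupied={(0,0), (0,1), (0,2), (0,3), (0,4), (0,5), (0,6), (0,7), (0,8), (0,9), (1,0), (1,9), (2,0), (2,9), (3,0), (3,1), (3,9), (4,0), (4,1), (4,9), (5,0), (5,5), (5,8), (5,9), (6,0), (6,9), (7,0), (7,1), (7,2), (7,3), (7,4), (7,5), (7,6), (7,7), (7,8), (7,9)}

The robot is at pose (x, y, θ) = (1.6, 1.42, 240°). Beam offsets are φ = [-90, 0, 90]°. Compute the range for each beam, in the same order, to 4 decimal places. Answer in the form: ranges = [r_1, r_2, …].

ranges = [0.6928, 0.4850, 0.8400]

beam 1: φ=-90°, α=150°
  direction (-0.8660, 0.5000); cell (1,1); t to first gridline: x 0.6928, y 1.1600 (then +1.1547 / +2.0000)
    (0,1) via x @ 0.6928  # hit
  → r_1 = 0.6928
beam 2: φ=0°, α=240°
  direction (-0.5000, -0.8660); cell (1,1); t to first gridline: x 1.2000, y 0.4850 (then +2.0000 / +1.1547)
    (1,0) via y @ 0.4850  # hit
  → r_2 = 0.4850
beam 3: φ=90°, α=330°
  direction (0.8660, -0.5000); cell (1,1); t to first gridline: x 0.4619, y 0.8400 (then +1.1547 / +2.0000)
    (2,1) via x @ 0.4619
    (2,0) via y @ 0.8400  # hit
  → r_3 = 0.8400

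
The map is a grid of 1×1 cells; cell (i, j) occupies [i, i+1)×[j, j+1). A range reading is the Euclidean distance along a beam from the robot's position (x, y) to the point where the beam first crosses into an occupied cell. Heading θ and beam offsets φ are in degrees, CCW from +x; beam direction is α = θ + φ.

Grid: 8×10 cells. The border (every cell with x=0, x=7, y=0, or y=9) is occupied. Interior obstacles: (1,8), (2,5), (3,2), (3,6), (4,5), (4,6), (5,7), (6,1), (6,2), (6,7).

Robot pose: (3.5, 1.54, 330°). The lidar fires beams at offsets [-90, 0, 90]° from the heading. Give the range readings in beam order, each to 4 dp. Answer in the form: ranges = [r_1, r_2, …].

ranges = [0.6235, 1.0800, 0.5312]

beam 1: φ=-90°, α=240°
  cosα=-0.5000 sinα=-0.8660 | (3,1) | tMaxX 1.0000 tMaxY 0.6235 | tΔX 2.0000 tΔY 1.1547
    t=0.6235 [y] (3,0) — stop
  → r_1 = 0.6235
beam 2: φ=0°, α=330°
  cosα=0.8660 sinα=-0.5000 | (3,1) | tMaxX 0.5774 tMaxY 1.0800 | tΔX 1.1547 tΔY 2.0000
    t=0.5774 [x] (4,1)
    t=1.0800 [y] (4,0) — stop
  → r_2 = 1.0800
beam 3: φ=90°, α=60°
  cosα=0.5000 sinα=0.8660 | (3,1) | tMaxX 1.0000 tMaxY 0.5312 | tΔX 2.0000 tΔY 1.1547
    t=0.5312 [y] (3,2) — stop
  → r_3 = 0.5312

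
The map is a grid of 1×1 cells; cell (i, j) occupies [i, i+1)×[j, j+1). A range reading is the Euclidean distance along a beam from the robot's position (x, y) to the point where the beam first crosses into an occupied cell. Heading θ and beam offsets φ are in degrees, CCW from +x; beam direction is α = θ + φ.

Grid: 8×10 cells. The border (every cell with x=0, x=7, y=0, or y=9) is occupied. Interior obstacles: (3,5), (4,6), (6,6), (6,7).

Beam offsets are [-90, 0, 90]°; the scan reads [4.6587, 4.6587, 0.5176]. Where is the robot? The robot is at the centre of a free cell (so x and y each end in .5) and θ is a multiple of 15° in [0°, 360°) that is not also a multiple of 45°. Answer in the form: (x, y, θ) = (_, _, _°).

Enumerate (i+0.5, j+0.5, θ) over the 44 free cells and 16 admissible headings. For each, cast all 3 beams and compare to the given ranges.
  (5.5, 5.5, 345°): beam 2 = 1.5529 ≠ 4.6587 ✗
  (5.5, 1.5, 255°): beam 2 = 0.5176 ≠ 4.6587 ✗
  (6.5, 2.5, 255°): beam 1 = 5.6940 ≠ 4.6587 ✗
  (5.5, 6.5, 105°): beam 1 = 0.5176 ≠ 4.6587 ✗
  (1.5, 5.5, 240°): beam 1 = 0.5774 ≠ 4.6587 ✗
  …
  (5.5, 1.5, 165°): r_1=4.6587, r_2=4.6587, r_3=0.5176 — all match ✓
No second candidate reproduces the full scan.

(x, y, θ) = (5.5, 1.5, 165°)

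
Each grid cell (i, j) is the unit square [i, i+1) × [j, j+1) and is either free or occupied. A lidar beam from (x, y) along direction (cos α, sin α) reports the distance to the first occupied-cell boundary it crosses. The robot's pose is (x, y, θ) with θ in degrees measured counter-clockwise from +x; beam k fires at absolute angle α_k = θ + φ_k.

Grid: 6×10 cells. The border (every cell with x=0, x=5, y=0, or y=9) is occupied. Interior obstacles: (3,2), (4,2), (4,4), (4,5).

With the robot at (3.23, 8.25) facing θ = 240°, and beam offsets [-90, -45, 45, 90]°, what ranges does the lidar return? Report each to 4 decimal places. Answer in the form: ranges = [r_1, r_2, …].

ranges = [1.5000, 2.3087, 2.9751, 2.0438]

beam 1: φ=-90°, α=150°
  cosα=-0.8660 sinα=0.5000 | (3,8) | tMaxX 0.2656 tMaxY 1.5000 | tΔX 1.1547 tΔY 2.0000
    t=0.2656 [x] (2,8)
    t=1.4203 [x] (1,8)
    t=1.5000 [y] (1,9) — stop
  → r_1 = 1.5000
beam 2: φ=-45°, α=195°
  cosα=-0.9659 sinα=-0.2588 | (3,8) | tMaxX 0.2381 tMaxY 0.9659 | tΔX 1.0353 tΔY 3.8637
    t=0.2381 [x] (2,8)
    t=0.9659 [y] (2,7)
    t=1.2734 [x] (1,7)
    t=2.3087 [x] (0,7) — stop
  → r_2 = 2.3087
beam 3: φ=45°, α=285°
  cosα=0.2588 sinα=-0.9659 | (3,8) | tMaxX 2.9751 tMaxY 0.2588 | tΔX 3.8637 tΔY 1.0353
    t=0.2588 [y] (3,7)
    t=1.2941 [y] (3,6)
    t=2.3294 [y] (3,5)
    t=2.9751 [x] (4,5) — stop
  → r_3 = 2.9751
beam 4: φ=90°, α=330°
  cosα=0.8660 sinα=-0.5000 | (3,8) | tMaxX 0.8891 tMaxY 0.5000 | tΔX 1.1547 tΔY 2.0000
    t=0.5000 [y] (3,7)
    t=0.8891 [x] (4,7)
    t=2.0438 [x] (5,7) — stop
  → r_4 = 2.0438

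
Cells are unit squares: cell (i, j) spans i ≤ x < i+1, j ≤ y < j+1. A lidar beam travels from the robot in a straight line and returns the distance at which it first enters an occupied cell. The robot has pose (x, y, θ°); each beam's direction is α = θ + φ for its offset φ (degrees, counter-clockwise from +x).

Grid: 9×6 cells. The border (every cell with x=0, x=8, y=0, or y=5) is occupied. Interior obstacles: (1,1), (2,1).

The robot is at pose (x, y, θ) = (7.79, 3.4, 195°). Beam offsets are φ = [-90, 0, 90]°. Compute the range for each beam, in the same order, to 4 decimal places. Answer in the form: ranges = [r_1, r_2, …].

ranges = [1.6564, 5.4092, 0.8114]

beam 1: φ=-90°, α=105°
  cosα=-0.2588 sinα=0.9659 | (7,3) | tMaxX 3.0523 tMaxY 0.6212 | tΔX 3.8637 tΔY 1.0353
    t=0.6212 [y] (7,4)
    t=1.6564 [y] (7,5) — stop
  → r_1 = 1.6564
beam 2: φ=0°, α=195°
  cosα=-0.9659 sinα=-0.2588 | (7,3) | tMaxX 0.8179 tMaxY 1.5455 | tΔX 1.0353 tΔY 3.8637
    t=0.8179 [x] (6,3)
    t=1.5455 [y] (6,2)
    t=1.8531 [x] (5,2)
    t=2.8884 [x] (4,2)
    t=3.9237 [x] (3,2)
    t=4.9590 [x] (2,2)
    t=5.4092 [y] (2,1) — stop
  → r_2 = 5.4092
beam 3: φ=90°, α=285°
  cosα=0.2588 sinα=-0.9659 | (7,3) | tMaxX 0.8114 tMaxY 0.4141 | tΔX 3.8637 tΔY 1.0353
    t=0.4141 [y] (7,2)
    t=0.8114 [x] (8,2) — stop
  → r_3 = 0.8114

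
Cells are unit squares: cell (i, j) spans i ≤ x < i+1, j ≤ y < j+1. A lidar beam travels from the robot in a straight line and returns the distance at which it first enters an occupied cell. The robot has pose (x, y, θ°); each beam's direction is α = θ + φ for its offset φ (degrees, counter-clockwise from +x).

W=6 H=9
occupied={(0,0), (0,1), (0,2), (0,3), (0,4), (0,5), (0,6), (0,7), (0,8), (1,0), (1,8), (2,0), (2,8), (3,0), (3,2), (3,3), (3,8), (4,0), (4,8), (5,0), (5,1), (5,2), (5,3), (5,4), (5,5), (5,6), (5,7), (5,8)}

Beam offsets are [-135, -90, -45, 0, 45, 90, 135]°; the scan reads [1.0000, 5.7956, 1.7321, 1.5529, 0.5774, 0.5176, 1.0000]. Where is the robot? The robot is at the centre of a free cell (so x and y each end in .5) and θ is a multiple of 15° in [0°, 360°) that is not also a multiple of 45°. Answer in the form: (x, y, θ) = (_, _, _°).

Enumerate (i+0.5, j+0.5, θ) over the 26 free cells and 16 admissible headings. For each, cast all 7 beams and compare to the given ranges.
  (4.5, 6.5, 255°): beam 1 = 1.7321 ≠ 1.0000 ✗
  (2.5, 4.5, 105°): beam 2 = 2.5882 ≠ 5.7956 ✗
  (1.5, 2.5, 60°): beam 1 = 1.5529 ≠ 1.0000 ✗
  …
  (2.5, 1.5, 195°): r_1=1.0000, r_2=5.7956, r_3=1.7321, r_4=1.5529, r_5=0.5774, r_6=0.5176, r_7=1.0000 — all match ✓
Unique over the lattice → pose = (2.5, 1.5, 195°).

(x, y, θ) = (2.5, 1.5, 195°)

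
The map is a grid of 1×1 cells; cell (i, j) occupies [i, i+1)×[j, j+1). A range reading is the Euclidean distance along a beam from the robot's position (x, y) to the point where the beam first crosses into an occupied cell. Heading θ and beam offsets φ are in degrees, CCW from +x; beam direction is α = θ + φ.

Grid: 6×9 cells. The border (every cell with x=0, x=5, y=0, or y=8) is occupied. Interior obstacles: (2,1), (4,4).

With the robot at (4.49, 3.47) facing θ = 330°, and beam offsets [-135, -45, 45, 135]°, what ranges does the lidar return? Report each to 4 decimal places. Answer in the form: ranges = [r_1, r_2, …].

ranges = [3.6131, 1.9705, 0.5280, 0.5487]

beam 1: φ=-135°, α=195°
  dir = (cos 195°, sin 195°) = (-0.9659, -0.2588); from cell (4,3)
  next x-line at t=0.5073, next y-line at t=1.8159; Δt_x=1.0353, Δt_y=3.8637
    x: enter (3,3) at t=0.5073
    x: enter (2,3) at t=1.5426
    y: enter (2,2) at t=1.8159
    x: enter (1,2) at t=2.5778
    x: enter (0,2) at t=3.6131 ← occupied
  → r_1 = 3.6131
beam 2: φ=-45°, α=285°
  dir = (cos 285°, sin 285°) = (0.2588, -0.9659); from cell (4,3)
  next x-line at t=1.9705, next y-line at t=0.4866; Δt_x=3.8637, Δt_y=1.0353
    y: enter (4,2) at t=0.4866
    y: enter (4,1) at t=1.5219
    x: enter (5,1) at t=1.9705 ← occupied
  → r_2 = 1.9705
beam 3: φ=45°, α=15°
  dir = (cos 15°, sin 15°) = (0.9659, 0.2588); from cell (4,3)
  next x-line at t=0.5280, next y-line at t=2.0478; Δt_x=1.0353, Δt_y=3.8637
    x: enter (5,3) at t=0.5280 ← occupied
  → r_3 = 0.5280
beam 4: φ=135°, α=105°
  dir = (cos 105°, sin 105°) = (-0.2588, 0.9659); from cell (4,3)
  next x-line at t=1.8932, next y-line at t=0.5487; Δt_x=3.8637, Δt_y=1.0353
    y: enter (4,4) at t=0.5487 ← occupied
  → r_4 = 0.5487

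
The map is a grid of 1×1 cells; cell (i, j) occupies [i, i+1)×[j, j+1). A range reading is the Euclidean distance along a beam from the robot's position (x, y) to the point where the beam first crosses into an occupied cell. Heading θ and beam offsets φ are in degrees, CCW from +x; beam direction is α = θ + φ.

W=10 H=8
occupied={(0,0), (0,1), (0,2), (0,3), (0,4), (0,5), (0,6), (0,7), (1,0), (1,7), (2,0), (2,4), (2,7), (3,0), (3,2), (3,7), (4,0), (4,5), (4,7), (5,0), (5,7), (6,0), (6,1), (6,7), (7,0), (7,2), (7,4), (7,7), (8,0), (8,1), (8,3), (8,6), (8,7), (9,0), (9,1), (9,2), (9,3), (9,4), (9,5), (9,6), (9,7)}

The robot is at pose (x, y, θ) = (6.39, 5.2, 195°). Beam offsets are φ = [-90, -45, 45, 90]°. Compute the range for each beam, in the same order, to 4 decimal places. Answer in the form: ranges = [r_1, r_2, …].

beam 1: φ=-90°, α=105°
  direction (-0.2588, 0.9659); cell (6,5); t to first gridline: x 1.5068, y 0.8282 (then +3.8637 / +1.0353)
    (6,6) via y @ 0.8282
    (5,6) via x @ 1.5068
    (5,7) via y @ 1.8635  # hit
  → r_1 = 1.8635
beam 2: φ=-45°, α=150°
  direction (-0.8660, 0.5000); cell (6,5); t to first gridline: x 0.4503, y 1.6000 (then +1.1547 / +2.0000)
    (5,5) via x @ 0.4503
    (5,6) via y @ 1.6000
    (4,6) via x @ 1.6050
    (3,6) via x @ 2.7597
    (3,7) via y @ 3.6000  # hit
  → r_2 = 3.6000
beam 3: φ=45°, α=240°
  direction (-0.5000, -0.8660); cell (6,5); t to first gridline: x 0.7800, y 0.2309 (then +2.0000 / +1.1547)
    (6,4) via y @ 0.2309
    (5,4) via x @ 0.7800
    (5,3) via y @ 1.3856
    (5,2) via y @ 2.5403
    (4,2) via x @ 2.7800
    (4,1) via y @ 3.6950
    (3,1) via x @ 4.7800
    (3,0) via y @ 4.8497  # hit
  → r_3 = 4.8497
beam 4: φ=90°, α=285°
  direction (0.2588, -0.9659); cell (6,5); t to first gridline: x 2.3569, y 0.2071 (then +3.8637 / +1.0353)
    (6,4) via y @ 0.2071
    (6,3) via y @ 1.2423
    (6,2) via y @ 2.2776
    (7,2) via x @ 2.3569  # hit
  → r_4 = 2.3569

ranges = [1.8635, 3.6000, 4.8497, 2.3569]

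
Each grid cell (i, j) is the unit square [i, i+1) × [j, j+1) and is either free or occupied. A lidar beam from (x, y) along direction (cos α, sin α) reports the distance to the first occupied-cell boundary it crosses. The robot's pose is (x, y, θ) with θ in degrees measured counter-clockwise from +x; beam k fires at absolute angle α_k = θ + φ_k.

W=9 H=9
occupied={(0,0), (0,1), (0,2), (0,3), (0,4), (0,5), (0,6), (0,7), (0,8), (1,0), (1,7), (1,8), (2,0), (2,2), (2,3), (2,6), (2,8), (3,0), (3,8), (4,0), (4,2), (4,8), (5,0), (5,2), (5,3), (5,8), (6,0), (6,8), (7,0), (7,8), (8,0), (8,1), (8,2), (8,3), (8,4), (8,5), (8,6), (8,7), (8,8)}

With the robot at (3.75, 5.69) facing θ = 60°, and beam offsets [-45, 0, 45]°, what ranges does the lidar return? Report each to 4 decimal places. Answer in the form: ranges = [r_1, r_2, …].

beam 1: φ=-45°, α=15°
  d=(0.9659,0.2588)  start (3,5)  tX=0.2588 tY=1.1977  stride 1/|dx|=1.0353 1/|dy|=3.8637
    cross x-line → (4,5), t=0.2588
    cross y-line → (4,6), t=1.1977
    cross x-line → (5,6), t=1.2941
    cross x-line → (6,6), t=2.3294
    cross x-line → (7,6), t=3.3646
    cross x-line → (8,6), t=4.3999 (wall)
  → r_1 = 4.3999
beam 2: φ=0°, α=60°
  d=(0.5000,0.8660)  start (3,5)  tX=0.5000 tY=0.3580  stride 1/|dx|=2.0000 1/|dy|=1.1547
    cross y-line → (3,6), t=0.3580
    cross x-line → (4,6), t=0.5000
    cross y-line → (4,7), t=1.5127
    cross x-line → (5,7), t=2.5000
    cross y-line → (5,8), t=2.6674 (wall)
  → r_2 = 2.6674
beam 3: φ=45°, α=105°
  d=(-0.2588,0.9659)  start (3,5)  tX=2.8978 tY=0.3209  stride 1/|dx|=3.8637 1/|dy|=1.0353
    cross y-line → (3,6), t=0.3209
    cross y-line → (3,7), t=1.3562
    cross y-line → (3,8), t=2.3915 (wall)
  → r_3 = 2.3915

ranges = [4.3999, 2.6674, 2.3915]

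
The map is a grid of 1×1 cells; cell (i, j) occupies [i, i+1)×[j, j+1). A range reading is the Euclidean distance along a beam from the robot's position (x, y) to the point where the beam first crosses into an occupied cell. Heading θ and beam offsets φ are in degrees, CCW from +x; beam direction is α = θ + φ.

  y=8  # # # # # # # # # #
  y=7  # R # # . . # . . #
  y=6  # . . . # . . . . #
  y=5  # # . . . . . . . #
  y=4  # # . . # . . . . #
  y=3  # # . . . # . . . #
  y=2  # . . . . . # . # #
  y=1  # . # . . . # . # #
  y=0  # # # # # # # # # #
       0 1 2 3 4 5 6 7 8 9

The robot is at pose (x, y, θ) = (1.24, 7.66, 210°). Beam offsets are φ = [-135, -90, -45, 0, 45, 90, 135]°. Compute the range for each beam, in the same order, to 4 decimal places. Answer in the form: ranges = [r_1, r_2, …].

beam 1: φ=-135°, α=75°
  d=(0.2588,0.9659)  start (1,7)  tX=2.9364 tY=0.3520  stride 1/|dx|=3.8637 1/|dy|=1.0353
    cross y-line → (1,8), t=0.3520 (wall)
  → r_1 = 0.3520
beam 2: φ=-90°, α=120°
  d=(-0.5000,0.8660)  start (1,7)  tX=0.4800 tY=0.3926  stride 1/|dx|=2.0000 1/|dy|=1.1547
    cross y-line → (1,8), t=0.3926 (wall)
  → r_2 = 0.3926
beam 3: φ=-45°, α=165°
  d=(-0.9659,0.2588)  start (1,7)  tX=0.2485 tY=1.3137  stride 1/|dx|=1.0353 1/|dy|=3.8637
    cross x-line → (0,7), t=0.2485 (wall)
  → r_3 = 0.2485
beam 4: φ=0°, α=210°
  d=(-0.8660,-0.5000)  start (1,7)  tX=0.2771 tY=1.3200  stride 1/|dx|=1.1547 1/|dy|=2.0000
    cross x-line → (0,7), t=0.2771 (wall)
  → r_4 = 0.2771
beam 5: φ=45°, α=255°
  d=(-0.2588,-0.9659)  start (1,7)  tX=0.9273 tY=0.6833  stride 1/|dx|=3.8637 1/|dy|=1.0353
    cross y-line → (1,6), t=0.6833
    cross x-line → (0,6), t=0.9273 (wall)
  → r_5 = 0.9273
beam 6: φ=90°, α=300°
  d=(0.5000,-0.8660)  start (1,7)  tX=1.5200 tY=0.7621  stride 1/|dx|=2.0000 1/|dy|=1.1547
    cross y-line → (1,6), t=0.7621
    cross x-line → (2,6), t=1.5200
    cross y-line → (2,5), t=1.9168
    cross y-line → (2,4), t=3.0715
    cross x-line → (3,4), t=3.5200
    cross y-line → (3,3), t=4.2262
    cross y-line → (3,2), t=5.3809
    cross x-line → (4,2), t=5.5200
    cross y-line → (4,1), t=6.5356
    cross x-line → (5,1), t=7.5200
    cross y-line → (5,0), t=7.6903 (wall)
  → r_6 = 7.6903
beam 7: φ=135°, α=345°
  d=(0.9659,-0.2588)  start (1,7)  tX=0.7868 tY=2.5500  stride 1/|dx|=1.0353 1/|dy|=3.8637
    cross x-line → (2,7), t=0.7868 (wall)
  → r_7 = 0.7868

ranges = [0.3520, 0.3926, 0.2485, 0.2771, 0.9273, 7.6903, 0.7868]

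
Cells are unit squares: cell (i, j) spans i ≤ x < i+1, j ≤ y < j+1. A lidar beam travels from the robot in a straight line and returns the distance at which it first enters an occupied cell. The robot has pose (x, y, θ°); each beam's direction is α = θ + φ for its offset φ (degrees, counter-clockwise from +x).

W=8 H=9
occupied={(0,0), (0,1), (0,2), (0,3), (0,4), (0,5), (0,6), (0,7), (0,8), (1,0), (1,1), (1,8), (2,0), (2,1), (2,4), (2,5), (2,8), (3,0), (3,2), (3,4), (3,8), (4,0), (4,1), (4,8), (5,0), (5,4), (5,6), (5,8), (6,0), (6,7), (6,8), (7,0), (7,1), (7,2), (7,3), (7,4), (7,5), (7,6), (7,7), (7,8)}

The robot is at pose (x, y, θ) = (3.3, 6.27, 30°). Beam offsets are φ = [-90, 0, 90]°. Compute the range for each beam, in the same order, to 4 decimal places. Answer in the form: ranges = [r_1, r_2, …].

ranges = [6.0853, 3.1177, 1.9976]

beam 1: φ=-90°, α=300°
  cosα=0.5000 sinα=-0.8660 | (3,6) | tMaxX 1.4000 tMaxY 0.3118 | tΔX 2.0000 tΔY 1.1547
    t=0.3118 [y] (3,5)
    t=1.4000 [x] (4,5)
    t=1.4665 [y] (4,4)
    t=2.6212 [y] (4,3)
    t=3.4000 [x] (5,3)
    t=3.7759 [y] (5,2)
    t=4.9306 [y] (5,1)
    t=5.4000 [x] (6,1)
    t=6.0853 [y] (6,0) — stop
  → r_1 = 6.0853
beam 2: φ=0°, α=30°
  cosα=0.8660 sinα=0.5000 | (3,6) | tMaxX 0.8083 tMaxY 1.4600 | tΔX 1.1547 tΔY 2.0000
    t=0.8083 [x] (4,6)
    t=1.4600 [y] (4,7)
    t=1.9630 [x] (5,7)
    t=3.1177 [x] (6,7) — stop
  → r_2 = 3.1177
beam 3: φ=90°, α=120°
  cosα=-0.5000 sinα=0.8660 | (3,6) | tMaxX 0.6000 tMaxY 0.8429 | tΔX 2.0000 tΔY 1.1547
    t=0.6000 [x] (2,6)
    t=0.8429 [y] (2,7)
    t=1.9976 [y] (2,8) — stop
  → r_3 = 1.9976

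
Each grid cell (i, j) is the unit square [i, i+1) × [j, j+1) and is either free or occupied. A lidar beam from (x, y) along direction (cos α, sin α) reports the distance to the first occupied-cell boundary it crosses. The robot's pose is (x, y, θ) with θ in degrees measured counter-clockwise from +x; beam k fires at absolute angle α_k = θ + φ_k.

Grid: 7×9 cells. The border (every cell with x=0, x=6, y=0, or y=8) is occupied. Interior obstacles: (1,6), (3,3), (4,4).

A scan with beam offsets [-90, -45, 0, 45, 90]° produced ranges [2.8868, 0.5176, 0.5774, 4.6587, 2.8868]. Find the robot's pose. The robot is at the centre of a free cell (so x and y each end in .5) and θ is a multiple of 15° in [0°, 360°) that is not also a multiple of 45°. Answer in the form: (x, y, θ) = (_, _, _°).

Candidates: 32 free-cell centres × 16 headings = 512 poses. Raycast each; keep the one whose scan matches to 4 dp.
  (1.5, 2.5, 240°): beam 1 = 0.5774 ≠ 2.8868 ✗
  (4.5, 2.5, 210°): beam 1 = 1.0000 ≠ 2.8868 ✗
  (1.5, 1.5, 120°): beam 1 = 5.1962 ≠ 2.8868 ✗
  (2.5, 4.5, 300°): beam 1 = 1.7321 ≠ 2.8868 ✗
  …
  (2.5, 3.5, 30°): r_1=2.8868, r_2=0.5176, r_3=0.5774, r_4=4.6587, r_5=2.8868 — all match ✓
No second candidate reproduces the full scan.

(x, y, θ) = (2.5, 3.5, 30°)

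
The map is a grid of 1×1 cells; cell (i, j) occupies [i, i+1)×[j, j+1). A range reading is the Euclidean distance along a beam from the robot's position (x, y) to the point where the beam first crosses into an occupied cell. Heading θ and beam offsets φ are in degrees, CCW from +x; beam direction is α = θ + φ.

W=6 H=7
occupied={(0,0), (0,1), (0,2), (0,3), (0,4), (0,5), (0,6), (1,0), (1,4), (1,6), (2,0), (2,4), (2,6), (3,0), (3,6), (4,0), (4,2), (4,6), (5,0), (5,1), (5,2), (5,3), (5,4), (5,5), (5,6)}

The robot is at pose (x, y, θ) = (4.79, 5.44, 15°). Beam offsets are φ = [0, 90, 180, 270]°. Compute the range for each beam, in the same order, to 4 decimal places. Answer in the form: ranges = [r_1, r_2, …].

ranges = [0.2174, 0.5798, 1.8531, 0.8114]

beam 1: φ=0°, α=15°
  direction (0.9659, 0.2588); cell (4,5); t to first gridline: x 0.2174, y 2.1637 (then +1.0353 / +3.8637)
    (5,5) via x @ 0.2174  # hit
  → r_1 = 0.2174
beam 2: φ=90°, α=105°
  direction (-0.2588, 0.9659); cell (4,5); t to first gridline: x 3.0523, y 0.5798 (then +3.8637 / +1.0353)
    (4,6) via y @ 0.5798  # hit
  → r_2 = 0.5798
beam 3: φ=180°, α=195°
  direction (-0.9659, -0.2588); cell (4,5); t to first gridline: x 0.8179, y 1.7000 (then +1.0353 / +3.8637)
    (3,5) via x @ 0.8179
    (3,4) via y @ 1.7000
    (2,4) via x @ 1.8531  # hit
  → r_3 = 1.8531
beam 4: φ=270°, α=285°
  direction (0.2588, -0.9659); cell (4,5); t to first gridline: x 0.8114, y 0.4555 (then +3.8637 / +1.0353)
    (4,4) via y @ 0.4555
    (5,4) via x @ 0.8114  # hit
  → r_4 = 0.8114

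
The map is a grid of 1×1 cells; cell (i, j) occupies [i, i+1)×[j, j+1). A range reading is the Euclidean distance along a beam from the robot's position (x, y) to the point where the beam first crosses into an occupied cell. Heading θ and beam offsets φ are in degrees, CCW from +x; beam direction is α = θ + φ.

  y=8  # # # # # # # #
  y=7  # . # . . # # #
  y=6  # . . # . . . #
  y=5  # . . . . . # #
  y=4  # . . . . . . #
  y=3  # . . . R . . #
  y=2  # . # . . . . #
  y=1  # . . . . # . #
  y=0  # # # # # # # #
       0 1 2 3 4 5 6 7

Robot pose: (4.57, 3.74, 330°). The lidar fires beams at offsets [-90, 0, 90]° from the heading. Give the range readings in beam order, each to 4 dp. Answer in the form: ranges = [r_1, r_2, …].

beam 1: φ=-90°, α=240°
  direction (-0.5000, -0.8660); cell (4,3); t to first gridline: x 1.1400, y 0.8545 (then +2.0000 / +1.1547)
    (4,2) via y @ 0.8545
    (3,2) via x @ 1.1400
    (3,1) via y @ 2.0092
    (2,1) via x @ 3.1400
    (2,0) via y @ 3.1639  # hit
  → r_1 = 3.1639
beam 2: φ=0°, α=330°
  direction (0.8660, -0.5000); cell (4,3); t to first gridline: x 0.4965, y 1.4800 (then +1.1547 / +2.0000)
    (5,3) via x @ 0.4965
    (5,2) via y @ 1.4800
    (6,2) via x @ 1.6512
    (7,2) via x @ 2.8059  # hit
  → r_2 = 2.8059
beam 3: φ=90°, α=60°
  direction (0.5000, 0.8660); cell (4,3); t to first gridline: x 0.8600, y 0.3002 (then +2.0000 / +1.1547)
    (4,4) via y @ 0.3002
    (5,4) via x @ 0.8600
    (5,5) via y @ 1.4549
    (5,6) via y @ 2.6096
    (6,6) via x @ 2.8600
    (6,7) via y @ 3.7643  # hit
  → r_3 = 3.7643

ranges = [3.1639, 2.8059, 3.7643]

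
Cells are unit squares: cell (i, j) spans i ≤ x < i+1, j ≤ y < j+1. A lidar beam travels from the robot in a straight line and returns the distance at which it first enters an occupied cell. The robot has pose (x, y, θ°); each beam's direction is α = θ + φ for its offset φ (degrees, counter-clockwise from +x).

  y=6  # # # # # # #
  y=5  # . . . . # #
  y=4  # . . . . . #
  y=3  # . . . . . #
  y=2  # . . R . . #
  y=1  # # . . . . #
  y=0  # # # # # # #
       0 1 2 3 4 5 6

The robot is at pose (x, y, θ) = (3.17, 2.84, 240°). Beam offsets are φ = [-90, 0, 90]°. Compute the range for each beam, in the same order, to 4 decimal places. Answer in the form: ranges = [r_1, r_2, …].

ranges = [2.5057, 2.1246, 3.2678]

beam 1: φ=-90°, α=150°
  dir = (cos 150°, sin 150°) = (-0.8660, 0.5000); from cell (3,2)
  next x-line at t=0.1963, next y-line at t=0.3200; Δt_x=1.1547, Δt_y=2.0000
    x: enter (2,2) at t=0.1963
    y: enter (2,3) at t=0.3200
    x: enter (1,3) at t=1.3510
    y: enter (1,4) at t=2.3200
    x: enter (0,4) at t=2.5057 ← occupied
  → r_1 = 2.5057
beam 2: φ=0°, α=240°
  dir = (cos 240°, sin 240°) = (-0.5000, -0.8660); from cell (3,2)
  next x-line at t=0.3400, next y-line at t=0.9699; Δt_x=2.0000, Δt_y=1.1547
    x: enter (2,2) at t=0.3400
    y: enter (2,1) at t=0.9699
    y: enter (2,0) at t=2.1246 ← occupied
  → r_2 = 2.1246
beam 3: φ=90°, α=330°
  dir = (cos 330°, sin 330°) = (0.8660, -0.5000); from cell (3,2)
  next x-line at t=0.9584, next y-line at t=1.6800; Δt_x=1.1547, Δt_y=2.0000
    x: enter (4,2) at t=0.9584
    y: enter (4,1) at t=1.6800
    x: enter (5,1) at t=2.1131
    x: enter (6,1) at t=3.2678 ← occupied
  → r_3 = 3.2678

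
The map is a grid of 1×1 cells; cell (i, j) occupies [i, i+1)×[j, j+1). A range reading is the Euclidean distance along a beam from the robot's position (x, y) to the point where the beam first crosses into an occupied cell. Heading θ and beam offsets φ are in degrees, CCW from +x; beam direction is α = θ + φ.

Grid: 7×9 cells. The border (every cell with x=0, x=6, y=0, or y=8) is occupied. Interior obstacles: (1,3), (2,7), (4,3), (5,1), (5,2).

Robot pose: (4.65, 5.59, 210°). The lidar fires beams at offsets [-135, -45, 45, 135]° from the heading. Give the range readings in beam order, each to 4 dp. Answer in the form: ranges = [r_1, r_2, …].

ranges = [2.4950, 3.7788, 1.6461, 1.3976]

beam 1: φ=-135°, α=75°
  cosα=0.2588 sinα=0.9659 | (4,5) | tMaxX 1.3523 tMaxY 0.4245 | tΔX 3.8637 tΔY 1.0353
    t=0.4245 [y] (4,6)
    t=1.3523 [x] (5,6)
    t=1.4597 [y] (5,7)
    t=2.4950 [y] (5,8) — stop
  → r_1 = 2.4950
beam 2: φ=-45°, α=165°
  cosα=-0.9659 sinα=0.2588 | (4,5) | tMaxX 0.6729 tMaxY 1.5841 | tΔX 1.0353 tΔY 3.8637
    t=0.6729 [x] (3,5)
    t=1.5841 [y] (3,6)
    t=1.7082 [x] (2,6)
    t=2.7435 [x] (1,6)
    t=3.7788 [x] (0,6) — stop
  → r_2 = 3.7788
beam 3: φ=45°, α=255°
  cosα=-0.2588 sinα=-0.9659 | (4,5) | tMaxX 2.5114 tMaxY 0.6108 | tΔX 3.8637 tΔY 1.0353
    t=0.6108 [y] (4,4)
    t=1.6461 [y] (4,3) — stop
  → r_3 = 1.6461
beam 4: φ=135°, α=345°
  cosα=0.9659 sinα=-0.2588 | (4,5) | tMaxX 0.3623 tMaxY 2.2796 | tΔX 1.0353 tΔY 3.8637
    t=0.3623 [x] (5,5)
    t=1.3976 [x] (6,5) — stop
  → r_4 = 1.3976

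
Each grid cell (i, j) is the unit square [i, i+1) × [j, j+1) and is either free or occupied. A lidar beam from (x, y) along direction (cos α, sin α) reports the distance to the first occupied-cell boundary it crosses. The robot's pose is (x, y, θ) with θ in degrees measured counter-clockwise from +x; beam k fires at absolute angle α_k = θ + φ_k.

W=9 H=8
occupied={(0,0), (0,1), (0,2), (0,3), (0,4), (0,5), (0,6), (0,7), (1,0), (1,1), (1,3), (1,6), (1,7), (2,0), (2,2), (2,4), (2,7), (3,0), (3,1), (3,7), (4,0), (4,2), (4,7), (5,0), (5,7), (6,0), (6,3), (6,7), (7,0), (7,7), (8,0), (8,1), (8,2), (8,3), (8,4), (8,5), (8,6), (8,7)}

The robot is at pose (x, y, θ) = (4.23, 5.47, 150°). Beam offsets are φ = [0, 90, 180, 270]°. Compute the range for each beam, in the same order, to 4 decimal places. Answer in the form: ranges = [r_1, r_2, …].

ranges = [2.5750, 2.8521, 2.9400, 1.7667]

beam 1: φ=0°, α=150°
  dir = (cos 150°, sin 150°) = (-0.8660, 0.5000); from cell (4,5)
  next x-line at t=0.2656, next y-line at t=1.0600; Δt_x=1.1547, Δt_y=2.0000
    x: enter (3,5) at t=0.2656
    y: enter (3,6) at t=1.0600
    x: enter (2,6) at t=1.4203
    x: enter (1,6) at t=2.5750 ← occupied
  → r_1 = 2.5750
beam 2: φ=90°, α=240°
  dir = (cos 240°, sin 240°) = (-0.5000, -0.8660); from cell (4,5)
  next x-line at t=0.4600, next y-line at t=0.5427; Δt_x=2.0000, Δt_y=1.1547
    x: enter (3,5) at t=0.4600
    y: enter (3,4) at t=0.5427
    y: enter (3,3) at t=1.6974
    x: enter (2,3) at t=2.4600
    y: enter (2,2) at t=2.8521 ← occupied
  → r_2 = 2.8521
beam 3: φ=180°, α=330°
  dir = (cos 330°, sin 330°) = (0.8660, -0.5000); from cell (4,5)
  next x-line at t=0.8891, next y-line at t=0.9400; Δt_x=1.1547, Δt_y=2.0000
    x: enter (5,5) at t=0.8891
    y: enter (5,4) at t=0.9400
    x: enter (6,4) at t=2.0438
    y: enter (6,3) at t=2.9400 ← occupied
  → r_3 = 2.9400
beam 4: φ=270°, α=60°
  dir = (cos 60°, sin 60°) = (0.5000, 0.8660); from cell (4,5)
  next x-line at t=1.5400, next y-line at t=0.6120; Δt_x=2.0000, Δt_y=1.1547
    y: enter (4,6) at t=0.6120
    x: enter (5,6) at t=1.5400
    y: enter (5,7) at t=1.7667 ← occupied
  → r_4 = 1.7667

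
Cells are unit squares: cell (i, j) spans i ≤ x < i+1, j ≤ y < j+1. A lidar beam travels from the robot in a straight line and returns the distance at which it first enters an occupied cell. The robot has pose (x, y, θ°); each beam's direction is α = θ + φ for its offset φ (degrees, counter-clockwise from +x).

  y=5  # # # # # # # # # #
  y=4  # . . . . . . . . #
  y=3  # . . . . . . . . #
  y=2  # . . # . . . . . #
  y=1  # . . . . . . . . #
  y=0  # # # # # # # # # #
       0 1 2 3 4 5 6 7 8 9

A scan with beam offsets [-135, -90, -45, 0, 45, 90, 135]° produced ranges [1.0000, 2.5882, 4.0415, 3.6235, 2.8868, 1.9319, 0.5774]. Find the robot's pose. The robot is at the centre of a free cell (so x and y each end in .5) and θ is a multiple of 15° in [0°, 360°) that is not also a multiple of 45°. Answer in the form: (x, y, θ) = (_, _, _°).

(x, y, θ) = (6.5, 1.5, 105°)

Candidates: 31 free-cell centres × 16 headings = 496 poses. Raycast each; keep the one whose scan matches to 4 dp.
  (1.5, 2.5, 30°): beam 1 = 1.5529 ≠ 1.0000 ✗
  (1.5, 1.5, 120°): beam 1 = 1.9319 ≠ 1.0000 ✗
  (6.5, 3.5, 60°): beam 1 = 2.5882 ≠ 1.0000 ✗
  (4.5, 4.5, 240°): beam 1 = 0.5176 ≠ 1.0000 ✗
  …
  (6.5, 1.5, 105°): r_1=1.0000, r_2=2.5882, r_3=4.0415, r_4=3.6235, r_5=2.8868, r_6=1.9319, r_7=0.5774 — all match ✓
Unique over the lattice → pose = (6.5, 1.5, 105°).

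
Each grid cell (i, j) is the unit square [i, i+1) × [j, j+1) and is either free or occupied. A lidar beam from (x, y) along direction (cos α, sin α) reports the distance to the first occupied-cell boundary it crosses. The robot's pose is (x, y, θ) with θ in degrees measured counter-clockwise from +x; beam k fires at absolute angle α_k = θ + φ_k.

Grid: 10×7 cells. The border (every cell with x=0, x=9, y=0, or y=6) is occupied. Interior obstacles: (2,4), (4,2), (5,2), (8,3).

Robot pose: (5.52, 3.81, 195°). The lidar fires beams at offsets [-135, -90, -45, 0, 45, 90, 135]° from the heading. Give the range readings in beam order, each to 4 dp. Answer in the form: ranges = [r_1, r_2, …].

ranges = [2.5288, 2.2673, 4.3800, 4.6794, 0.9353, 0.8386, 4.0184]

beam 1: φ=-135°, α=60°
  d=(0.5000,0.8660)  start (5,3)  tX=0.9600 tY=0.2194  stride 1/|dx|=2.0000 1/|dy|=1.1547
    cross y-line → (5,4), t=0.2194
    cross x-line → (6,4), t=0.9600
    cross y-line → (6,5), t=1.3741
    cross y-line → (6,6), t=2.5288 (wall)
  → r_1 = 2.5288
beam 2: φ=-90°, α=105°
  d=(-0.2588,0.9659)  start (5,3)  tX=2.0091 tY=0.1967  stride 1/|dx|=3.8637 1/|dy|=1.0353
    cross y-line → (5,4), t=0.1967
    cross y-line → (5,5), t=1.2320
    cross x-line → (4,5), t=2.0091
    cross y-line → (4,6), t=2.2673 (wall)
  → r_2 = 2.2673
beam 3: φ=-45°, α=150°
  d=(-0.8660,0.5000)  start (5,3)  tX=0.6004 tY=0.3800  stride 1/|dx|=1.1547 1/|dy|=2.0000
    cross y-line → (5,4), t=0.3800
    cross x-line → (4,4), t=0.6004
    cross x-line → (3,4), t=1.7551
    cross y-line → (3,5), t=2.3800
    cross x-line → (2,5), t=2.9098
    cross x-line → (1,5), t=4.0645
    cross y-line → (1,6), t=4.3800 (wall)
  → r_3 = 4.3800
beam 4: φ=0°, α=195°
  d=(-0.9659,-0.2588)  start (5,3)  tX=0.5383 tY=3.1296  stride 1/|dx|=1.0353 1/|dy|=3.8637
    cross x-line → (4,3), t=0.5383
    cross x-line → (3,3), t=1.5736
    cross x-line → (2,3), t=2.6089
    cross y-line → (2,2), t=3.1296
    cross x-line → (1,2), t=3.6442
    cross x-line → (0,2), t=4.6794 (wall)
  → r_4 = 4.6794
beam 5: φ=45°, α=240°
  d=(-0.5000,-0.8660)  start (5,3)  tX=1.0400 tY=0.9353  stride 1/|dx|=2.0000 1/|dy|=1.1547
    cross y-line → (5,2), t=0.9353 (wall)
  → r_5 = 0.9353
beam 6: φ=90°, α=285°
  d=(0.2588,-0.9659)  start (5,3)  tX=1.8546 tY=0.8386  stride 1/|dx|=3.8637 1/|dy|=1.0353
    cross y-line → (5,2), t=0.8386 (wall)
  → r_6 = 0.8386
beam 7: φ=135°, α=330°
  d=(0.8660,-0.5000)  start (5,3)  tX=0.5543 tY=1.6200  stride 1/|dx|=1.1547 1/|dy|=2.0000
    cross x-line → (6,3), t=0.5543
    cross y-line → (6,2), t=1.6200
    cross x-line → (7,2), t=1.7090
    cross x-line → (8,2), t=2.8637
    cross y-line → (8,1), t=3.6200
    cross x-line → (9,1), t=4.0184 (wall)
  → r_7 = 4.0184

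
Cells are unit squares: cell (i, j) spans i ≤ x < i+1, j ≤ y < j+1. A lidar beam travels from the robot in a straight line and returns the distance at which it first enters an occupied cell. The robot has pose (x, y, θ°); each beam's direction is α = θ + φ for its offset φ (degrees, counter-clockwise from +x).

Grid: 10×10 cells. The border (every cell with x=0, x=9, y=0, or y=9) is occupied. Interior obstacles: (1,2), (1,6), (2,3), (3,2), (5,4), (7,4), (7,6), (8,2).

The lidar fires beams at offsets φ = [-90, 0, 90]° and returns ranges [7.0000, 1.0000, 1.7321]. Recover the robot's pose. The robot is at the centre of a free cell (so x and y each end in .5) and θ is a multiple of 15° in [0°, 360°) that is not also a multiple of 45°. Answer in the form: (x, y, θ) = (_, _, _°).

Enumerate (i+0.5, j+0.5, θ) over the 56 free cells and 16 admissible headings. For each, cast all 3 beams and compare to the given ranges.
  (4.5, 3.5, 150°): beam 1 = 1.0000 ≠ 7.0000 ✗
  (6.5, 2.5, 345°): beam 1 = 1.5529 ≠ 7.0000 ✗
  (1.5, 3.5, 210°): beam 1 = 1.0000 ≠ 7.0000 ✗
  (4.5, 3.5, 165°): beam 1 = 5.6940 ≠ 7.0000 ✗
  …
  (2.5, 5.5, 120°): r_1=7.0000, r_2=1.0000, r_3=1.7321 — all match ✓
Only this pose fits every beam.

(x, y, θ) = (2.5, 5.5, 120°)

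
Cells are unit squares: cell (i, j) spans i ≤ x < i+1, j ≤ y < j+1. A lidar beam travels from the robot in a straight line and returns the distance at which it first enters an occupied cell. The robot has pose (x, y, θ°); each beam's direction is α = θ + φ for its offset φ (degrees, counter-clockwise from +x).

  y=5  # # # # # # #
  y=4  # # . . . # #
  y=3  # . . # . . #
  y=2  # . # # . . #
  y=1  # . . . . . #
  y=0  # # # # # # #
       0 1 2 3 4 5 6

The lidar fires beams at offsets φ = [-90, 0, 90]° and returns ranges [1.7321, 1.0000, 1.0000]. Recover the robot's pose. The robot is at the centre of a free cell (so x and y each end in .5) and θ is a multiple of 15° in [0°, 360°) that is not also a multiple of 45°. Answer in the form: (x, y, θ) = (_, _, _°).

Candidates: 15 free-cell centres × 16 headings = 240 poses. Raycast each; keep the one whose scan matches to 4 dp.
  (3.5, 4.5, 285°): beam 1 = 1.5529 ≠ 1.7321 ✗
  (2.5, 3.5, 105°): beam 1 = 0.5176 ≠ 1.7321 ✗
  (4.5, 3.5, 165°): beam 1 = 1.5529 ≠ 1.7321 ✗
  (5.5, 3.5, 15°): beam 1 = 1.9319 ≠ 1.7321 ✗
  (5.5, 1.5, 120°): beam 1 = 0.5774 ≠ 1.7321 ✗
  …
  (4.5, 1.5, 120°): r_1=1.7321, r_2=1.0000, r_3=1.0000 — all match ✓
Only this pose fits every beam.

(x, y, θ) = (4.5, 1.5, 120°)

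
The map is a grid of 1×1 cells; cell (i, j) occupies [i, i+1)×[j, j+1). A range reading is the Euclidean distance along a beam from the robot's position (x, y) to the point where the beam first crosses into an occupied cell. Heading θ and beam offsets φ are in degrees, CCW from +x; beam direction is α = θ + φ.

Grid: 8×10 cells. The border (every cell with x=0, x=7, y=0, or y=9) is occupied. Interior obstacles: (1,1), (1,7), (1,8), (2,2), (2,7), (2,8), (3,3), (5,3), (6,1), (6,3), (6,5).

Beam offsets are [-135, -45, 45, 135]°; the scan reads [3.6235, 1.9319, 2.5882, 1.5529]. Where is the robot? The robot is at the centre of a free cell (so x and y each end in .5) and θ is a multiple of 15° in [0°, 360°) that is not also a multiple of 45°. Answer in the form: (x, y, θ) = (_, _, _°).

The pose lattice has 37·16 = 592 candidates. Test each by forward raycasting.
  (2.5, 5.5, 285°): beam 1 = 1.7321 ≠ 3.6235 ✗
  (2.5, 3.5, 300°): beam 1 = 1.5529 ≠ 3.6235 ✗
  (5.5, 1.5, 30°): beam 1 = 0.5176 ≠ 3.6235 ✗
  (3.5, 4.5, 165°): beam 1 = 2.8868 ≠ 3.6235 ✗
  …
  (3.5, 5.5, 150°): r_1=3.6235, r_2=1.9319, r_3=2.5882, r_4=1.5529 — all match ✓
Unique over the lattice → pose = (3.5, 5.5, 150°).

(x, y, θ) = (3.5, 5.5, 150°)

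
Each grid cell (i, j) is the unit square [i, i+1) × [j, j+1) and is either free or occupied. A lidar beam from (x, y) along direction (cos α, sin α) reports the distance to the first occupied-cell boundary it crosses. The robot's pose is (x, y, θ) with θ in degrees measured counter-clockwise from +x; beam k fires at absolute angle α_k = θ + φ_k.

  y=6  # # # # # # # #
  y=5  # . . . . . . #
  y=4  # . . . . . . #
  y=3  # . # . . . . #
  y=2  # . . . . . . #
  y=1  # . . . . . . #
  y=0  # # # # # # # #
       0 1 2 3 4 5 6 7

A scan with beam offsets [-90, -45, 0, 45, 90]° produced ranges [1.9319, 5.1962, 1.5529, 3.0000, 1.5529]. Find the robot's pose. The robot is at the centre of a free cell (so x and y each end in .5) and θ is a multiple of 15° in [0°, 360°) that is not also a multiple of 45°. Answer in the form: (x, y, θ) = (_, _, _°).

(x, y, θ) = (2.5, 1.5, 75°)

The pose lattice has 29·16 = 464 candidates. Test each by forward raycasting.
  (2.5, 2.5, 30°): beam 1 = 1.7321 ≠ 1.9319 ✗
  (4.5, 5.5, 120°): beam 1 = 1.0000 ≠ 1.9319 ✗
  (2.5, 5.5, 120°): beam 1 = 1.0000 ≠ 1.9319 ✗
  (6.5, 2.5, 60°): beam 1 = 0.5774 ≠ 1.9319 ✗
  …
  (2.5, 1.5, 75°): r_1=1.9319, r_2=5.1962, r_3=1.5529, r_4=3.0000, r_5=1.5529 — all match ✓
Only this pose fits every beam.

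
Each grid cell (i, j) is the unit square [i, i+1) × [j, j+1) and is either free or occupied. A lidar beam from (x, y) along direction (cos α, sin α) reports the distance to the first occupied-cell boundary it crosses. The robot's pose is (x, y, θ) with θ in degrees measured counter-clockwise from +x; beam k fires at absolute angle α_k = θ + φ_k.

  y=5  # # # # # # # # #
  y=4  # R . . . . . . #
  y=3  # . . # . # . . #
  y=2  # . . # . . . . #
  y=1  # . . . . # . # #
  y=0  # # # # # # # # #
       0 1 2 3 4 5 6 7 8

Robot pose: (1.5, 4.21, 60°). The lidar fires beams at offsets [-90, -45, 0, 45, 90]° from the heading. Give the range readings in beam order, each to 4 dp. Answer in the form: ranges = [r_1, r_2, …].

ranges = [1.7321, 3.0523, 0.9122, 0.8179, 0.5774]

beam 1: φ=-90°, α=330°
  direction (0.8660, -0.5000); cell (1,4); t to first gridline: x 0.5774, y 0.4200 (then +1.1547 / +2.0000)
    (1,3) via y @ 0.4200
    (2,3) via x @ 0.5774
    (3,3) via x @ 1.7321  # hit
  → r_1 = 1.7321
beam 2: φ=-45°, α=15°
  direction (0.9659, 0.2588); cell (1,4); t to first gridline: x 0.5176, y 3.0523 (then +1.0353 / +3.8637)
    (2,4) via x @ 0.5176
    (3,4) via x @ 1.5529
    (4,4) via x @ 2.5882
    (4,5) via y @ 3.0523  # hit
  → r_2 = 3.0523
beam 3: φ=0°, α=60°
  direction (0.5000, 0.8660); cell (1,4); t to first gridline: x 1.0000, y 0.9122 (then +2.0000 / +1.1547)
    (1,5) via y @ 0.9122  # hit
  → r_3 = 0.9122
beam 4: φ=45°, α=105°
  direction (-0.2588, 0.9659); cell (1,4); t to first gridline: x 1.9319, y 0.8179 (then +3.8637 / +1.0353)
    (1,5) via y @ 0.8179  # hit
  → r_4 = 0.8179
beam 5: φ=90°, α=150°
  direction (-0.8660, 0.5000); cell (1,4); t to first gridline: x 0.5774, y 1.5800 (then +1.1547 / +2.0000)
    (0,4) via x @ 0.5774  # hit
  → r_5 = 0.5774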